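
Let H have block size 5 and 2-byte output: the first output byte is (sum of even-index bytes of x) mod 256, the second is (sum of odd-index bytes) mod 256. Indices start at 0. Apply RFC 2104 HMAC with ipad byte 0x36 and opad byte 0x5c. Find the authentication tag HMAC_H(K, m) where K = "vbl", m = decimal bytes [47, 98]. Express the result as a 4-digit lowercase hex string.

6fcc

Key "vbl" = 76 62 6c is 3 bytes ≤ B = 5; zero-pad to 5 bytes: K' = 76 62 6c 00 00.
K' ⊕ ipad = 40 54 5a 36 36.  K' ⊕ opad = 2a 3e 30 5c 5c.
Inner input = (K'⊕ipad) ∥ m = 40 54 5a 36 36 ∥ 2f 62.
Inner hash: even-index sum = 306 mod 256 = 50; odd-index sum = 185 mod 256 = 185 → 32 b9.
Outer input = (K'⊕opad) ∥ inner = 2a 3e 30 5c 5c ∥ 32 b9.
Outer hash (tag): even-index sum = 367 mod 256 = 111; odd-index sum = 204 mod 256 = 204 → 6f cc.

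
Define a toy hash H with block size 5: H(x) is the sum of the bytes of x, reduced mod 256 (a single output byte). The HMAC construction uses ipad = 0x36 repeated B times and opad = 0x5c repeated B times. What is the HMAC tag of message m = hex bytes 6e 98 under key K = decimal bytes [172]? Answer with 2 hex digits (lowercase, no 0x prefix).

Key decimal bytes [172] = ac is 1 byte ≤ B = 5; zero-pad to 5 bytes: K' = ac 00 00 00 00.
K' ⊕ ipad = 9a 36 36 36 36.  K' ⊕ opad = f0 5c 5c 5c 5c.
Inner input = (K'⊕ipad) ∥ m = 9a 36 36 36 36 ∥ 6e 98.
Inner hash: sum = 154+54+54+54+54+110+152 = 632; mod 256 = 120 → 78.
Outer input = (K'⊕opad) ∥ inner = f0 5c 5c 5c 5c ∥ 78.
Outer hash (tag): sum = 240+92+92+92+92+120 = 728; mod 256 = 216 → d8.

d8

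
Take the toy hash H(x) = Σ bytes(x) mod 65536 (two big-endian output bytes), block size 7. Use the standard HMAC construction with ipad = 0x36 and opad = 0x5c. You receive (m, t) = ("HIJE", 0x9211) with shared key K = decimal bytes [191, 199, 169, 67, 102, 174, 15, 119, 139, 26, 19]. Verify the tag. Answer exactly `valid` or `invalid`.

invalid

Key decimal bytes [191, 199, 169, 67, 102, 174, 15, 119, 139, 26, 19] = bf c7 a9 43 66 ae 0f 77 8b 1a 13 is 11 bytes > B = 7, so hash it first: H(key) = 04 c4, then zero-pad to 7 bytes: K' = 04 c4 00 00 00 00 00.
K' ⊕ ipad = 32 f2 36 36 36 36 36; K' ⊕ opad = 58 98 5c 5c 5c 5c 5c.
Inner hash: sum = 50+242+54+54+54+54+54+72+73+74+69 = 850 → 03 52.
Outer hash (recomputed tag): sum = 88+152+92+92+92+92+92+3+82 = 785 → 03 11.
Recomputed tag = 0311; claimed = 9211 → mismatch.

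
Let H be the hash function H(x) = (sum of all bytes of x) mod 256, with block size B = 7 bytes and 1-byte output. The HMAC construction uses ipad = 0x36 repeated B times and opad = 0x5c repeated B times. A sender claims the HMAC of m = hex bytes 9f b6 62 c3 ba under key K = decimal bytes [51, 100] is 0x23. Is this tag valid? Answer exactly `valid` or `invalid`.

Key decimal bytes [51, 100] = 33 64 is 2 bytes ≤ B = 7; zero-pad to 7 bytes: K' = 33 64 00 00 00 00 00.
K' ⊕ ipad = 05 52 36 36 36 36 36; K' ⊕ opad = 6f 38 5c 5c 5c 5c 5c.
Inner hash: sum = 5+82+54+54+54+54+54+159+182+98+195+186 = 1177; mod 256 = 153 → 99.
Outer hash (recomputed tag): sum = 111+56+92+92+92+92+92+153 = 780; mod 256 = 12 → 0c.
Recomputed tag = 0c; claimed = 23 → mismatch.

invalid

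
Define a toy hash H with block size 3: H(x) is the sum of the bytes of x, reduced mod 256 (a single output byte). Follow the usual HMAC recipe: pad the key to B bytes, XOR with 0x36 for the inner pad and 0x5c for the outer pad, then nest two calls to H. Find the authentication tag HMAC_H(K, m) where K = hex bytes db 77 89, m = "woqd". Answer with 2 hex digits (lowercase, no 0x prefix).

Key hex bytes db 77 89 is exactly B = 3 bytes: K' = db 77 89.
K' ⊕ ipad = ed 41 bf.  K' ⊕ opad = 87 2b d5.
Inner input = (K'⊕ipad) ∥ m = ed 41 bf ∥ 77 6f 71 64.
Inner hash: sum = 237+65+191+119+111+113+100 = 936; mod 256 = 168 → a8.
Outer input = (K'⊕opad) ∥ inner = 87 2b d5 ∥ a8.
Outer hash (tag): sum = 135+43+213+168 = 559; mod 256 = 47 → 2f.

2f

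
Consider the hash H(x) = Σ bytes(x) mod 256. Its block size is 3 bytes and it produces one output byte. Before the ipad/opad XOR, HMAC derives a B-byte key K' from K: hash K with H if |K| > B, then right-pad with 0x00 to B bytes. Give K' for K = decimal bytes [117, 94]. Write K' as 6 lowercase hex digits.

Key decimal bytes [117, 94] = 75 5e is 2 bytes ≤ B = 3; zero-pad to 3 bytes: K' = 75 5e 00.

755e00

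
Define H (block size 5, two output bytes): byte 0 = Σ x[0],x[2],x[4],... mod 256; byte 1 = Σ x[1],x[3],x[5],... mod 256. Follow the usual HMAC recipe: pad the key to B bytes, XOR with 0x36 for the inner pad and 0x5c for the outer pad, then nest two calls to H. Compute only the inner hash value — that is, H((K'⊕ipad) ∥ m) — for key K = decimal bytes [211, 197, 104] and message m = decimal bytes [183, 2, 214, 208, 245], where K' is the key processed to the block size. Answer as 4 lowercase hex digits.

4bab

Key decimal bytes [211, 197, 104] = d3 c5 68 is 3 bytes ≤ B = 5; zero-pad to 5 bytes: K' = d3 c5 68 00 00.
K' ⊕ ipad = e5 f3 5e 36 36.
Inner input = e5 f3 5e 36 36 ∥ b7 02 d6 d0 f5.
Inner hash: even-index sum = 587 mod 256 = 75; odd-index sum = 939 mod 256 = 171 → 4b ab.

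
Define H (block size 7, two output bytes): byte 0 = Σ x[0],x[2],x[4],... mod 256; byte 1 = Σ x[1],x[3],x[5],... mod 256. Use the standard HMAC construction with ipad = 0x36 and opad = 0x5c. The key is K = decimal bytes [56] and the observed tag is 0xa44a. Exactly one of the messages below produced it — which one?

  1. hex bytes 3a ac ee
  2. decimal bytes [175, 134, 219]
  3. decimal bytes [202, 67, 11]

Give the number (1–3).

Key decimal bytes [56] = 38 is 1 byte ≤ B = 7; zero-pad to 7 bytes: K' = 38 00 00 00 00 00 00.
K' ⊕ ipad = 0e 36 36 36 36 36 36; K' ⊕ opad = 64 5c 5c 5c 5c 5c 5c.
m1: inner = H(0e 36 36 36 36 36 36 3a ac ee) = 5c ca; tag = H(64 5c 5c 5c 5c 5c 5c 5c ca) = 4270
m2: inner = H(0e 36 36 36 36 36 36 af 86 db) = 36 2c; tag = H(64 5c 5c 5c 5c 5c 5c 36 2c) = a44a ← matches
m3: inner = H(0e 36 36 36 36 36 36 ca 43 0b) = f3 77; tag = H(64 5c 5c 5c 5c 5c 5c f3 77) = ef07

2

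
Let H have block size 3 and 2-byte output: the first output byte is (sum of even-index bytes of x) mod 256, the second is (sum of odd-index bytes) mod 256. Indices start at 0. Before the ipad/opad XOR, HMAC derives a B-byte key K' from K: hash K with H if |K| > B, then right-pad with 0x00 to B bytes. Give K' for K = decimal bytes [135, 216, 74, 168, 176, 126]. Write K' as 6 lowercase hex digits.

81fe00

|K| = 6 > B = 3, so first hash the key.
H(K): even-index sum = 385 mod 256 = 129; odd-index sum = 510 mod 256 = 254 → 81 fe.
Zero-pad H(K) = 81 fe to 3 bytes: K' = 81 fe 00.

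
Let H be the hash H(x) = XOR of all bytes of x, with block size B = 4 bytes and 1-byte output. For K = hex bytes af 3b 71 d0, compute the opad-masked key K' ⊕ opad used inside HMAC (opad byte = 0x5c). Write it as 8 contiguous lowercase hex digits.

Key hex bytes af 3b 71 d0 is exactly B = 4 bytes: K' = af 3b 71 d0.
XOR each byte with 0x5c: af⊕5c=f3, 3b⊕5c=67, 71⊕5c=2d, d0⊕5c=8c.

f3672d8c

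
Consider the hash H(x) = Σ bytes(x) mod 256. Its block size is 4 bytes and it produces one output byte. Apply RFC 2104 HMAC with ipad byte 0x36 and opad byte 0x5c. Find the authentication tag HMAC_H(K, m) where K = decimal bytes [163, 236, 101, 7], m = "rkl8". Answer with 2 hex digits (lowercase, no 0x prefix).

b7

Key decimal bytes [163, 236, 101, 7] = a3 ec 65 07 is exactly B = 4 bytes: K' = a3 ec 65 07.
K' ⊕ ipad = 95 da 53 31.  K' ⊕ opad = ff b0 39 5b.
Inner input = (K'⊕ipad) ∥ m = 95 da 53 31 ∥ 72 6b 6c 38.
Inner hash: sum = 149+218+83+49+114+107+108+56 = 884; mod 256 = 116 → 74.
Outer input = (K'⊕opad) ∥ inner = ff b0 39 5b ∥ 74.
Outer hash (tag): sum = 255+176+57+91+116 = 695; mod 256 = 183 → b7.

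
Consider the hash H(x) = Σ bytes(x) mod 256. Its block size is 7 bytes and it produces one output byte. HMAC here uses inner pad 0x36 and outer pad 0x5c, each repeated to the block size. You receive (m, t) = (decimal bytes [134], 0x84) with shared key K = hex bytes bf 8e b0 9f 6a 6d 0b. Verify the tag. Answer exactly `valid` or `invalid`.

Key hex bytes bf 8e b0 9f 6a 6d 0b is exactly B = 7 bytes: K' = bf 8e b0 9f 6a 6d 0b.
K' ⊕ ipad = 89 b8 86 a9 5c 5b 3d; K' ⊕ opad = e3 d2 ec c3 36 31 57.
Inner hash: sum = 137+184+134+169+92+91+61+134 = 1002; mod 256 = 234 → ea.
Outer hash (recomputed tag): sum = 227+210+236+195+54+49+87+234 = 1292; mod 256 = 12 → 0c.
Recomputed tag = 0c; claimed = 84 → mismatch.

invalid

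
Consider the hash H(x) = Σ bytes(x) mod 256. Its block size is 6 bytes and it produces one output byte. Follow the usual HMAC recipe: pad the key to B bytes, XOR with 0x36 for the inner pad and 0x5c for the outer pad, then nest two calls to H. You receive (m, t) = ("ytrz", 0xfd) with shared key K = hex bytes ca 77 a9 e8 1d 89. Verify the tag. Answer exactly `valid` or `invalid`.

valid

Key hex bytes ca 77 a9 e8 1d 89 is exactly B = 6 bytes: K' = ca 77 a9 e8 1d 89.
K' ⊕ ipad = fc 41 9f de 2b bf; K' ⊕ opad = 96 2b f5 b4 41 d5.
Inner hash: sum = 252+65+159+222+43+191+121+116+114+122 = 1405; mod 256 = 125 → 7d.
Outer hash (recomputed tag): sum = 150+43+245+180+65+213+125 = 1021; mod 256 = 253 → fd.
Recomputed tag = fd; claimed = fd → match.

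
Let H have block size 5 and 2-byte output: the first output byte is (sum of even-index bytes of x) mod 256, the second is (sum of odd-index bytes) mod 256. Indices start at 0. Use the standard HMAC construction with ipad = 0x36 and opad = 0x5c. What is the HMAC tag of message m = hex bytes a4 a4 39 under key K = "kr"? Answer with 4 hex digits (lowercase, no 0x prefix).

46f7

Key "kr" = 6b 72 is 2 bytes ≤ B = 5; zero-pad to 5 bytes: K' = 6b 72 00 00 00.
K' ⊕ ipad = 5d 44 36 36 36.  K' ⊕ opad = 37 2e 5c 5c 5c.
Inner input = (K'⊕ipad) ∥ m = 5d 44 36 36 36 ∥ a4 a4 39.
Inner hash: even-index sum = 365 mod 256 = 109; odd-index sum = 343 mod 256 = 87 → 6d 57.
Outer input = (K'⊕opad) ∥ inner = 37 2e 5c 5c 5c ∥ 6d 57.
Outer hash (tag): even-index sum = 326 mod 256 = 70; odd-index sum = 247 mod 256 = 247 → 46 f7.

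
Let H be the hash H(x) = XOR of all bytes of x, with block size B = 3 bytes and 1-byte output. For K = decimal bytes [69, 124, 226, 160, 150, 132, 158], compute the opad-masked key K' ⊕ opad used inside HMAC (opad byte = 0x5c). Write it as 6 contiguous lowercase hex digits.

ab5c5c

Key decimal bytes [69, 124, 226, 160, 150, 132, 158] = 45 7c e2 a0 96 84 9e is 7 bytes > B = 3, so hash it first: H(key) = f7, then zero-pad to 3 bytes: K' = f7 00 00.
XOR each byte with 0x5c: f7⊕5c=ab, 00⊕5c=5c, 00⊕5c=5c.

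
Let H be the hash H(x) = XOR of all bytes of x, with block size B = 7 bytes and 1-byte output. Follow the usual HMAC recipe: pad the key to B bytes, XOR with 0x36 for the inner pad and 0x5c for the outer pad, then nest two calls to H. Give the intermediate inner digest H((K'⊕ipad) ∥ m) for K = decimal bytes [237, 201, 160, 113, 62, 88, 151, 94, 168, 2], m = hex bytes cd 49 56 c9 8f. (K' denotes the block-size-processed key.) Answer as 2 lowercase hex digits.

Key decimal bytes [237, 201, 160, 113, 62, 88, 151, 94, 168, 2] = ed c9 a0 71 3e 58 97 5e a8 02 is 10 bytes > B = 7, so hash it first: H(key) = f0, then zero-pad to 7 bytes: K' = f0 00 00 00 00 00 00.
K' ⊕ ipad = c6 36 36 36 36 36 36.
Inner input = c6 36 36 36 36 36 36 ∥ cd 49 56 c9 8f.
Inner hash: XOR c6⊕36⊕36⊕36⊕36⊕36⊕36⊕cd⊕49⊕56⊕c9⊕8f = 52.

52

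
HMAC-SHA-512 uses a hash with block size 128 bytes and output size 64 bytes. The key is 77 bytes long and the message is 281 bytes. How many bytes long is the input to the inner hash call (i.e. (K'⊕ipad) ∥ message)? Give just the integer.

409

Key is 77 ≤ 128 bytes, zero-padded: |K'| = 128.
Inner input = (K'⊕ipad) ∥ m → 128 + 281 = 409 bytes.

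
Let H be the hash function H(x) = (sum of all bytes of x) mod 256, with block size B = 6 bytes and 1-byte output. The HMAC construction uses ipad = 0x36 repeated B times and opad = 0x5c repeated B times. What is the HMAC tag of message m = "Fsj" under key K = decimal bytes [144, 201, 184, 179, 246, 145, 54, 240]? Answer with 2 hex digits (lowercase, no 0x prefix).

71

Key decimal bytes [144, 201, 184, 179, 246, 145, 54, 240] = 90 c9 b8 b3 f6 91 36 f0 is 8 bytes > B = 6, so hash it first: H(key) = 71, then zero-pad to 6 bytes: K' = 71 00 00 00 00 00.
K' ⊕ ipad = 47 36 36 36 36 36.  K' ⊕ opad = 2d 5c 5c 5c 5c 5c.
Inner input = (K'⊕ipad) ∥ m = 47 36 36 36 36 36 ∥ 46 73 6a.
Inner hash: sum = 71+54+54+54+54+54+70+115+106 = 632; mod 256 = 120 → 78.
Outer input = (K'⊕opad) ∥ inner = 2d 5c 5c 5c 5c 5c ∥ 78.
Outer hash (tag): sum = 45+92+92+92+92+92+120 = 625; mod 256 = 113 → 71.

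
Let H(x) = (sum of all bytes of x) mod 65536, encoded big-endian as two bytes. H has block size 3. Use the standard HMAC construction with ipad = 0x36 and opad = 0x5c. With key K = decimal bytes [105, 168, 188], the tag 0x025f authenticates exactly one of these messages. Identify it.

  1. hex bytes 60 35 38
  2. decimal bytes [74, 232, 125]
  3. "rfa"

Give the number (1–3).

1

Key decimal bytes [105, 168, 188] = 69 a8 bc is exactly B = 3 bytes: K' = 69 a8 bc.
K' ⊕ ipad = 5f 9e 8a; K' ⊕ opad = 35 f4 e0.
m1: inner = H(5f 9e 8a 60 35 38) = 02 54; tag = H(35 f4 e0 02 54) = 025f ← matches
m2: inner = H(5f 9e 8a 4a e8 7d) = 03 36; tag = H(35 f4 e0 03 36) = 0242
m3: inner = H(5f 9e 8a 72 66 61) = 02 c0; tag = H(35 f4 e0 02 c0) = 02cb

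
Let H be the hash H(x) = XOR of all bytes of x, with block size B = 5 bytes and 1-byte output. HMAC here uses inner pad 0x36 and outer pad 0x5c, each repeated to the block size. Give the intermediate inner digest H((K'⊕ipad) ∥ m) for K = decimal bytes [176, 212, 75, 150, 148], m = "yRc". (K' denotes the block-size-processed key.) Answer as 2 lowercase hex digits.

Key decimal bytes [176, 212, 75, 150, 148] = b0 d4 4b 96 94 is exactly B = 5 bytes: K' = b0 d4 4b 96 94.
K' ⊕ ipad = 86 e2 7d a0 a2.
Inner input = 86 e2 7d a0 a2 ∥ 79 52 63.
Inner hash: XOR 86⊕e2⊕7d⊕a0⊕a2⊕79⊕52⊕63 = 53.

53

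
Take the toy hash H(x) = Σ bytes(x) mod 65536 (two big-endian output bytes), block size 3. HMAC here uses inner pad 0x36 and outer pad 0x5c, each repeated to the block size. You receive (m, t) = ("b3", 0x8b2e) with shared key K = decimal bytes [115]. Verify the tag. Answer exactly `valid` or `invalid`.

invalid

Key decimal bytes [115] = 73 is 1 byte ≤ B = 3; zero-pad to 3 bytes: K' = 73 00 00.
K' ⊕ ipad = 45 36 36; K' ⊕ opad = 2f 5c 5c.
Inner hash: sum = 69+54+54+98+51 = 326 → 01 46.
Outer hash (recomputed tag): sum = 47+92+92+1+70 = 302 → 01 2e.
Recomputed tag = 012e; claimed = 8b2e → mismatch.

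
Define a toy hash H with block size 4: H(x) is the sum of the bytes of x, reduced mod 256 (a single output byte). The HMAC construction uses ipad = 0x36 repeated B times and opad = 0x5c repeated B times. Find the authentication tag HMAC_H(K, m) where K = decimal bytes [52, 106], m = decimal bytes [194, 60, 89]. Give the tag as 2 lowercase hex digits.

Key decimal bytes [52, 106] = 34 6a is 2 bytes ≤ B = 4; zero-pad to 4 bytes: K' = 34 6a 00 00.
K' ⊕ ipad = 02 5c 36 36.  K' ⊕ opad = 68 36 5c 5c.
Inner input = (K'⊕ipad) ∥ m = 02 5c 36 36 ∥ c2 3c 59.
Inner hash: sum = 2+92+54+54+194+60+89 = 545; mod 256 = 33 → 21.
Outer input = (K'⊕opad) ∥ inner = 68 36 5c 5c ∥ 21.
Outer hash (tag): sum = 104+54+92+92+33 = 375; mod 256 = 119 → 77.

77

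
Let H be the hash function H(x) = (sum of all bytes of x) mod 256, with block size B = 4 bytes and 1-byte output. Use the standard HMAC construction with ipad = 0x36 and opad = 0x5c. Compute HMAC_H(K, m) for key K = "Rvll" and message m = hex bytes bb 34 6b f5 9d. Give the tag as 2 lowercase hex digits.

Key "Rvll" = 52 76 6c 6c is exactly B = 4 bytes: K' = 52 76 6c 6c.
K' ⊕ ipad = 64 40 5a 5a.  K' ⊕ opad = 0e 2a 30 30.
Inner input = (K'⊕ipad) ∥ m = 64 40 5a 5a ∥ bb 34 6b f5 9d.
Inner hash: sum = 100+64+90+90+187+52+107+245+157 = 1092; mod 256 = 68 → 44.
Outer input = (K'⊕opad) ∥ inner = 0e 2a 30 30 ∥ 44.
Outer hash (tag): sum = 14+42+48+48+68 = 220 → dc.

dc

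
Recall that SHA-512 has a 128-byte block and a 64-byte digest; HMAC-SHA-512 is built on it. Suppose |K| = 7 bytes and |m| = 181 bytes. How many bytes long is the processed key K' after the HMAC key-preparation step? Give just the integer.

Key is 7 ≤ 128 bytes, zero-padded: |K'| = 128.

128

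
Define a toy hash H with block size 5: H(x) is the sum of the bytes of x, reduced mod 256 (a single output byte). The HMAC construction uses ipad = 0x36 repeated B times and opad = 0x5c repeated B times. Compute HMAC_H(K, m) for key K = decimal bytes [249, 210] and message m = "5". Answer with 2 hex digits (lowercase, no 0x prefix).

d1

Key decimal bytes [249, 210] = f9 d2 is 2 bytes ≤ B = 5; zero-pad to 5 bytes: K' = f9 d2 00 00 00.
K' ⊕ ipad = cf e4 36 36 36.  K' ⊕ opad = a5 8e 5c 5c 5c.
Inner input = (K'⊕ipad) ∥ m = cf e4 36 36 36 ∥ 35.
Inner hash: sum = 207+228+54+54+54+53 = 650; mod 256 = 138 → 8a.
Outer input = (K'⊕opad) ∥ inner = a5 8e 5c 5c 5c ∥ 8a.
Outer hash (tag): sum = 165+142+92+92+92+138 = 721; mod 256 = 209 → d1.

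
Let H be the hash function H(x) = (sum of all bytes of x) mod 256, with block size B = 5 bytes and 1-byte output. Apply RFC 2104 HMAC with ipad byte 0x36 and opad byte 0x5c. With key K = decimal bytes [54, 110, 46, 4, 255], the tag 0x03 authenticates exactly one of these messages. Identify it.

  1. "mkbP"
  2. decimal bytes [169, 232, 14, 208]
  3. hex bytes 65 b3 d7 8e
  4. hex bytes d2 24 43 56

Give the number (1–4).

Key decimal bytes [54, 110, 46, 4, 255] = 36 6e 2e 04 ff is exactly B = 5 bytes: K' = 36 6e 2e 04 ff.
K' ⊕ ipad = 00 58 18 32 c9; K' ⊕ opad = 6a 32 72 58 a3.
m1: inner = H(00 58 18 32 c9 6d 6b 62 50) = f5; tag = H(6a 32 72 58 a3 f5) = fe
m2: inner = H(00 58 18 32 c9 a9 e8 0e d0) = da; tag = H(6a 32 72 58 a3 da) = e3
m3: inner = H(00 58 18 32 c9 65 b3 d7 8e) = e8; tag = H(6a 32 72 58 a3 e8) = f1
m4: inner = H(00 58 18 32 c9 d2 24 43 56) = fa; tag = H(6a 32 72 58 a3 fa) = 03 ← matches

4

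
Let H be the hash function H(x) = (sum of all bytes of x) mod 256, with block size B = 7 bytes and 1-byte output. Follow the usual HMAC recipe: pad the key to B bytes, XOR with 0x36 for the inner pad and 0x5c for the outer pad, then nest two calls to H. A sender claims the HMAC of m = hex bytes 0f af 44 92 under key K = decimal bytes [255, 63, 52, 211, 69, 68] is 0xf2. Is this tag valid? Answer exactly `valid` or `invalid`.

valid

Key decimal bytes [255, 63, 52, 211, 69, 68] = ff 3f 34 d3 45 44 is 6 bytes ≤ B = 7; zero-pad to 7 bytes: K' = ff 3f 34 d3 45 44 00.
K' ⊕ ipad = c9 09 02 e5 73 72 36; K' ⊕ opad = a3 63 68 8f 19 18 5c.
Inner hash: sum = 201+9+2+229+115+114+54+15+175+68+146 = 1128; mod 256 = 104 → 68.
Outer hash (recomputed tag): sum = 163+99+104+143+25+24+92+104 = 754; mod 256 = 242 → f2.
Recomputed tag = f2; claimed = f2 → match.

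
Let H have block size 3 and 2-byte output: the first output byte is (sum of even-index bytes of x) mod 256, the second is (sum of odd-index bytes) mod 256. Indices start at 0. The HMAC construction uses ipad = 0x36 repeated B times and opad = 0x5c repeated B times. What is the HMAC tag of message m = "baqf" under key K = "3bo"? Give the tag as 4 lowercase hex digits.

Key "3bo" = 33 62 6f is exactly B = 3 bytes: K' = 33 62 6f.
K' ⊕ ipad = 05 54 59.  K' ⊕ opad = 6f 3e 33.
Inner input = (K'⊕ipad) ∥ m = 05 54 59 ∥ 62 61 71 66.
Inner hash: even-index sum = 293 mod 256 = 37; odd-index sum = 295 mod 256 = 39 → 25 27.
Outer input = (K'⊕opad) ∥ inner = 6f 3e 33 ∥ 25 27.
Outer hash (tag): even-index sum = 201 mod 256 = 201; odd-index sum = 99 mod 256 = 99 → c9 63.

c963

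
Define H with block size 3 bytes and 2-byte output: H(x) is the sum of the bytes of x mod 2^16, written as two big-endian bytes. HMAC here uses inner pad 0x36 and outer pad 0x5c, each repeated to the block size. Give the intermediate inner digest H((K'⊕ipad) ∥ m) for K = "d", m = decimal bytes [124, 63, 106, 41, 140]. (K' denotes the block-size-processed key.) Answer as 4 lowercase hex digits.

Key "d" = 64 is 1 byte ≤ B = 3; zero-pad to 3 bytes: K' = 64 00 00.
K' ⊕ ipad = 52 36 36.
Inner input = 52 36 36 ∥ 7c 3f 6a 29 8c.
Inner hash: sum = 82+54+54+124+63+106+41+140 = 664 → 02 98.

0298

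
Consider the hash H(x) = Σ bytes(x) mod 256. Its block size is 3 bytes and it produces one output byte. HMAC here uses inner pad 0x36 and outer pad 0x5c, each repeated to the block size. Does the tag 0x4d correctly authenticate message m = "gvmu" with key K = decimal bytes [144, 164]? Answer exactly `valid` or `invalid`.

valid

Key decimal bytes [144, 164] = 90 a4 is 2 bytes ≤ B = 3; zero-pad to 3 bytes: K' = 90 a4 00.
K' ⊕ ipad = a6 92 36; K' ⊕ opad = cc f8 5c.
Inner hash: sum = 166+146+54+103+118+109+117 = 813; mod 256 = 45 → 2d.
Outer hash (recomputed tag): sum = 204+248+92+45 = 589; mod 256 = 77 → 4d.
Recomputed tag = 4d; claimed = 4d → match.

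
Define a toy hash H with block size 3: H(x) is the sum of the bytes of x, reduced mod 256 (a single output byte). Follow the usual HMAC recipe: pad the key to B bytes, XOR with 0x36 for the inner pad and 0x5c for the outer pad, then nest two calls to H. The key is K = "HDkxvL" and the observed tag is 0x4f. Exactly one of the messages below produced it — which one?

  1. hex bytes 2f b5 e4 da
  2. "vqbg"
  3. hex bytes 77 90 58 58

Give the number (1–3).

Key "HDkxvL" = 48 44 6b 78 76 4c is 6 bytes > B = 3, so hash it first: H(key) = 31, then zero-pad to 3 bytes: K' = 31 00 00.
K' ⊕ ipad = 07 36 36; K' ⊕ opad = 6d 5c 5c.
m1: inner = H(07 36 36 2f b5 e4 da) = 15; tag = H(6d 5c 5c 15) = 3a
m2: inner = H(07 36 36 76 71 62 67) = 23; tag = H(6d 5c 5c 23) = 48
m3: inner = H(07 36 36 77 90 58 58) = 2a; tag = H(6d 5c 5c 2a) = 4f ← matches

3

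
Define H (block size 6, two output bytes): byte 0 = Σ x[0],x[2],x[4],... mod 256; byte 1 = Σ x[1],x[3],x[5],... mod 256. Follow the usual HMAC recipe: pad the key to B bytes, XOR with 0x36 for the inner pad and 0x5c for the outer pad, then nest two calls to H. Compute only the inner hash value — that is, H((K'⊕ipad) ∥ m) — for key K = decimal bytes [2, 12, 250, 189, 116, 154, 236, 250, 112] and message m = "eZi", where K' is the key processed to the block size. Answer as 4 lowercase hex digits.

3431

Key decimal bytes [2, 12, 250, 189, 116, 154, 236, 250, 112] = 02 0c fa bd 74 9a ec fa 70 is 9 bytes > B = 6, so hash it first: H(key) = cc 5d, then zero-pad to 6 bytes: K' = cc 5d 00 00 00 00.
K' ⊕ ipad = fa 6b 36 36 36 36.
Inner input = fa 6b 36 36 36 36 ∥ 65 5a 69.
Inner hash: even-index sum = 564 mod 256 = 52; odd-index sum = 305 mod 256 = 49 → 34 31.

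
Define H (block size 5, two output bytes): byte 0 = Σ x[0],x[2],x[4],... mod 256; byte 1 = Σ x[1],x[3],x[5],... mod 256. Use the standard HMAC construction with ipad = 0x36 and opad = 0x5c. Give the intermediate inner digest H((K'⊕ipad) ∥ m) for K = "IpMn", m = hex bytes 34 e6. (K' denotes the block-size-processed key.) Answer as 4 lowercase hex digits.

Key "IpMn" = 49 70 4d 6e is 4 bytes ≤ B = 5; zero-pad to 5 bytes: K' = 49 70 4d 6e 00.
K' ⊕ ipad = 7f 46 7b 58 36.
Inner input = 7f 46 7b 58 36 ∥ 34 e6.
Inner hash: even-index sum = 534 mod 256 = 22; odd-index sum = 210 mod 256 = 210 → 16 d2.

16d2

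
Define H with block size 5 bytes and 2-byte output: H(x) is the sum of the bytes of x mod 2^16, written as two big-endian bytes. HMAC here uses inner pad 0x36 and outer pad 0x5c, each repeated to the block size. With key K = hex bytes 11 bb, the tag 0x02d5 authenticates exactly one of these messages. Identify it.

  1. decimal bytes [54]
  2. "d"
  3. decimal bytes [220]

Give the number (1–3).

1

Key hex bytes 11 bb is 2 bytes ≤ B = 5; zero-pad to 5 bytes: K' = 11 bb 00 00 00.
K' ⊕ ipad = 27 8d 36 36 36; K' ⊕ opad = 4d e7 5c 5c 5c.
m1: inner = H(27 8d 36 36 36 36) = 01 8c; tag = H(4d e7 5c 5c 5c 01 8c) = 02d5 ← matches
m2: inner = H(27 8d 36 36 36 64) = 01 ba; tag = H(4d e7 5c 5c 5c 01 ba) = 0303
m3: inner = H(27 8d 36 36 36 dc) = 02 32; tag = H(4d e7 5c 5c 5c 02 32) = 027c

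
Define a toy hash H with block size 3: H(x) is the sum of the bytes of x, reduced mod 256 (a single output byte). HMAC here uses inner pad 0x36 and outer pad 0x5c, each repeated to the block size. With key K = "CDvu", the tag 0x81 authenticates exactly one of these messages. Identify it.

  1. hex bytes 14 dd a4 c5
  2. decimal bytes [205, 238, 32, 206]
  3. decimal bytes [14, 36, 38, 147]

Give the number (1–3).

Key "CDvu" = 43 44 76 75 is 4 bytes > B = 3, so hash it first: H(key) = 72, then zero-pad to 3 bytes: K' = 72 00 00.
K' ⊕ ipad = 44 36 36; K' ⊕ opad = 2e 5c 5c.
m1: inner = H(44 36 36 14 dd a4 c5) = 0a; tag = H(2e 5c 5c 0a) = f0
m2: inner = H(44 36 36 cd ee 20 ce) = 59; tag = H(2e 5c 5c 59) = 3f
m3: inner = H(44 36 36 0e 24 26 93) = 9b; tag = H(2e 5c 5c 9b) = 81 ← matches

3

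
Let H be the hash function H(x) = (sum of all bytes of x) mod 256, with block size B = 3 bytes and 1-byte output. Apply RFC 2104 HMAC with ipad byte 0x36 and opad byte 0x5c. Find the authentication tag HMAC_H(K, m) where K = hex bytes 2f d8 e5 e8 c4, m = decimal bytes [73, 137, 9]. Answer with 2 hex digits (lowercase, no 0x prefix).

Key hex bytes 2f d8 e5 e8 c4 is 5 bytes > B = 3, so hash it first: H(key) = 98, then zero-pad to 3 bytes: K' = 98 00 00.
K' ⊕ ipad = ae 36 36.  K' ⊕ opad = c4 5c 5c.
Inner input = (K'⊕ipad) ∥ m = ae 36 36 ∥ 49 89 09.
Inner hash: sum = 174+54+54+73+137+9 = 501; mod 256 = 245 → f5.
Outer input = (K'⊕opad) ∥ inner = c4 5c 5c ∥ f5.
Outer hash (tag): sum = 196+92+92+245 = 625; mod 256 = 113 → 71.

71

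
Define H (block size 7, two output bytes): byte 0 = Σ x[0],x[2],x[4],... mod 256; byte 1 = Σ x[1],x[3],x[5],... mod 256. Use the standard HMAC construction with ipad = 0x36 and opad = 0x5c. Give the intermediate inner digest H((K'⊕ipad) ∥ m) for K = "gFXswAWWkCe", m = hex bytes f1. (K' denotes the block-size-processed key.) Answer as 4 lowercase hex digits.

Key "gFXswAWWkCe" = 67 46 58 73 77 41 57 57 6b 43 65 is 11 bytes > B = 7, so hash it first: H(key) = 5d 94, then zero-pad to 7 bytes: K' = 5d 94 00 00 00 00 00.
K' ⊕ ipad = 6b a2 36 36 36 36 36.
Inner input = 6b a2 36 36 36 36 36 ∥ f1.
Inner hash: even-index sum = 269 mod 256 = 13; odd-index sum = 511 mod 256 = 255 → 0d ff.

0dff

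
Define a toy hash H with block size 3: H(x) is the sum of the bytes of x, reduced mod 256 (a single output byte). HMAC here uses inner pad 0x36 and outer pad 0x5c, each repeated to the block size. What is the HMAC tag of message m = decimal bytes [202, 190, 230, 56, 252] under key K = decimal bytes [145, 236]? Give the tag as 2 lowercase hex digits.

32

Key decimal bytes [145, 236] = 91 ec is 2 bytes ≤ B = 3; zero-pad to 3 bytes: K' = 91 ec 00.
K' ⊕ ipad = a7 da 36.  K' ⊕ opad = cd b0 5c.
Inner input = (K'⊕ipad) ∥ m = a7 da 36 ∥ ca be e6 38 fc.
Inner hash: sum = 167+218+54+202+190+230+56+252 = 1369; mod 256 = 89 → 59.
Outer input = (K'⊕opad) ∥ inner = cd b0 5c ∥ 59.
Outer hash (tag): sum = 205+176+92+89 = 562; mod 256 = 50 → 32.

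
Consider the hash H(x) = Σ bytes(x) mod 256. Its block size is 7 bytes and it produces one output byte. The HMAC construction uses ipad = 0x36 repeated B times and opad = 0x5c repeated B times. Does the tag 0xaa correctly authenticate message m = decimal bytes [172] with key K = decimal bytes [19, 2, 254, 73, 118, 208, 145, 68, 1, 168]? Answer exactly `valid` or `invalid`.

Key decimal bytes [19, 2, 254, 73, 118, 208, 145, 68, 1, 168] = 13 02 fe 49 76 d0 91 44 01 a8 is 10 bytes > B = 7, so hash it first: H(key) = 20, then zero-pad to 7 bytes: K' = 20 00 00 00 00 00 00.
K' ⊕ ipad = 16 36 36 36 36 36 36; K' ⊕ opad = 7c 5c 5c 5c 5c 5c 5c.
Inner hash: sum = 22+54+54+54+54+54+54+172 = 518; mod 256 = 6 → 06.
Outer hash (recomputed tag): sum = 124+92+92+92+92+92+92+6 = 682; mod 256 = 170 → aa.
Recomputed tag = aa; claimed = aa → match.

valid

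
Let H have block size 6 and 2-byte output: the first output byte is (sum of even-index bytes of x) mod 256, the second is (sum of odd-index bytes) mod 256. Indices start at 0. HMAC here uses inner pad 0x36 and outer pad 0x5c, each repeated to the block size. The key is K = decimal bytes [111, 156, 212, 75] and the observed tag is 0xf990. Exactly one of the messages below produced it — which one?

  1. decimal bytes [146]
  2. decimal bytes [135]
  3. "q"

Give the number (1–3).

3

Key decimal bytes [111, 156, 212, 75] = 6f 9c d4 4b is 4 bytes ≤ B = 6; zero-pad to 6 bytes: K' = 6f 9c d4 4b 00 00.
K' ⊕ ipad = 59 aa e2 7d 36 36; K' ⊕ opad = 33 c0 88 17 5c 5c.
m1: inner = H(59 aa e2 7d 36 36 92) = 03 5d; tag = H(33 c0 88 17 5c 5c 03 5d) = 1a90
m2: inner = H(59 aa e2 7d 36 36 87) = f8 5d; tag = H(33 c0 88 17 5c 5c f8 5d) = 0f90
m3: inner = H(59 aa e2 7d 36 36 71) = e2 5d; tag = H(33 c0 88 17 5c 5c e2 5d) = f990 ← matches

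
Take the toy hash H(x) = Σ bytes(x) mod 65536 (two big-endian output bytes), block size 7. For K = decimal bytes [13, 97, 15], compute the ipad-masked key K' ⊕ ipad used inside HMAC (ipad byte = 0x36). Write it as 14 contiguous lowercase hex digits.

3b573936363636

Key decimal bytes [13, 97, 15] = 0d 61 0f is 3 bytes ≤ B = 7; zero-pad to 7 bytes: K' = 0d 61 0f 00 00 00 00.
XOR each byte with 0x36: 0d⊕36=3b, 61⊕36=57, 0f⊕36=39, 00⊕36=36, 00⊕36=36, 00⊕36=36, 00⊕36=36.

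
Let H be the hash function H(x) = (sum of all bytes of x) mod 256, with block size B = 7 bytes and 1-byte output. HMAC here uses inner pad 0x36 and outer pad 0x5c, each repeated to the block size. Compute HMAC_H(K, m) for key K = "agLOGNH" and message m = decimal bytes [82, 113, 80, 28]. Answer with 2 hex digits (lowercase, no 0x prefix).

Key "agLOGNH" = 61 67 4c 4f 47 4e 48 is exactly B = 7 bytes: K' = 61 67 4c 4f 47 4e 48.
K' ⊕ ipad = 57 51 7a 79 71 78 7e.  K' ⊕ opad = 3d 3b 10 13 1b 12 14.
Inner input = (K'⊕ipad) ∥ m = 57 51 7a 79 71 78 7e ∥ 52 71 50 1c.
Inner hash: sum = 87+81+122+121+113+120+126+82+113+80+28 = 1073; mod 256 = 49 → 31.
Outer input = (K'⊕opad) ∥ inner = 3d 3b 10 13 1b 12 14 ∥ 31.
Outer hash (tag): sum = 61+59+16+19+27+18+20+49 = 269; mod 256 = 13 → 0d.

0d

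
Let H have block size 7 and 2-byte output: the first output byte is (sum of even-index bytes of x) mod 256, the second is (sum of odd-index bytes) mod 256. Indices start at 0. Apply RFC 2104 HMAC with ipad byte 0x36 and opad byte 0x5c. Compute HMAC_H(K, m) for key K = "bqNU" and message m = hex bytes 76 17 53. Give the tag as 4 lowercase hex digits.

b1e1

Key "bqNU" = 62 71 4e 55 is 4 bytes ≤ B = 7; zero-pad to 7 bytes: K' = 62 71 4e 55 00 00 00.
K' ⊕ ipad = 54 47 78 63 36 36 36.  K' ⊕ opad = 3e 2d 12 09 5c 5c 5c.
Inner input = (K'⊕ipad) ∥ m = 54 47 78 63 36 36 36 ∥ 76 17 53.
Inner hash: even-index sum = 335 mod 256 = 79; odd-index sum = 425 mod 256 = 169 → 4f a9.
Outer input = (K'⊕opad) ∥ inner = 3e 2d 12 09 5c 5c 5c ∥ 4f a9.
Outer hash (tag): even-index sum = 433 mod 256 = 177; odd-index sum = 225 mod 256 = 225 → b1 e1.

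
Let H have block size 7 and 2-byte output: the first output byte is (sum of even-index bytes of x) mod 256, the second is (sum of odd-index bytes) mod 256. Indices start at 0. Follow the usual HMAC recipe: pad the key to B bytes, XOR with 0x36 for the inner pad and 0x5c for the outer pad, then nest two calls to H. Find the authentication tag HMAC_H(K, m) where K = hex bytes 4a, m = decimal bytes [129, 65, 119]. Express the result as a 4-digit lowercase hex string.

c473

Key hex bytes 4a is 1 byte ≤ B = 7; zero-pad to 7 bytes: K' = 4a 00 00 00 00 00 00.
K' ⊕ ipad = 7c 36 36 36 36 36 36.  K' ⊕ opad = 16 5c 5c 5c 5c 5c 5c.
Inner input = (K'⊕ipad) ∥ m = 7c 36 36 36 36 36 36 ∥ 81 41 77.
Inner hash: even-index sum = 351 mod 256 = 95; odd-index sum = 410 mod 256 = 154 → 5f 9a.
Outer input = (K'⊕opad) ∥ inner = 16 5c 5c 5c 5c 5c 5c ∥ 5f 9a.
Outer hash (tag): even-index sum = 452 mod 256 = 196; odd-index sum = 371 mod 256 = 115 → c4 73.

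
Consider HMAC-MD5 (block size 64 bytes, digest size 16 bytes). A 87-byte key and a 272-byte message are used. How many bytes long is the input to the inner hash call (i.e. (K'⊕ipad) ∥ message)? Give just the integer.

Key is 87 > 64 bytes, so it is hashed to 16 bytes then zero-padded to 64: |K'| = 64.
Inner input = (K'⊕ipad) ∥ m → 64 + 272 = 336 bytes.

336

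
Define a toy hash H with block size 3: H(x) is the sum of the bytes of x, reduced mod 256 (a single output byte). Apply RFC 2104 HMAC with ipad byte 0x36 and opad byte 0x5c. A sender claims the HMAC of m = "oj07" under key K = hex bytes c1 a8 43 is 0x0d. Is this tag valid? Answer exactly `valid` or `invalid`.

invalid

Key hex bytes c1 a8 43 is exactly B = 3 bytes: K' = c1 a8 43.
K' ⊕ ipad = f7 9e 75; K' ⊕ opad = 9d f4 1f.
Inner hash: sum = 247+158+117+111+106+48+55 = 842; mod 256 = 74 → 4a.
Outer hash (recomputed tag): sum = 157+244+31+74 = 506; mod 256 = 250 → fa.
Recomputed tag = fa; claimed = 0d → mismatch.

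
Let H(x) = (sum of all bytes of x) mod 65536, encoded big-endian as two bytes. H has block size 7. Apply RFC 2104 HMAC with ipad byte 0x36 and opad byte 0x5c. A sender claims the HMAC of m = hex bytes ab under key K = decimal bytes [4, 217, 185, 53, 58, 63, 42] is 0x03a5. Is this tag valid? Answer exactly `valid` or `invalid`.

Key decimal bytes [4, 217, 185, 53, 58, 63, 42] = 04 d9 b9 35 3a 3f 2a is exactly B = 7 bytes: K' = 04 d9 b9 35 3a 3f 2a.
K' ⊕ ipad = 32 ef 8f 03 0c 09 1c; K' ⊕ opad = 58 85 e5 69 66 63 76.
Inner hash: sum = 50+239+143+3+12+9+28+171 = 655 → 02 8f.
Outer hash (recomputed tag): sum = 88+133+229+105+102+99+118+2+143 = 1019 → 03 fb.
Recomputed tag = 03fb; claimed = 03a5 → mismatch.

invalid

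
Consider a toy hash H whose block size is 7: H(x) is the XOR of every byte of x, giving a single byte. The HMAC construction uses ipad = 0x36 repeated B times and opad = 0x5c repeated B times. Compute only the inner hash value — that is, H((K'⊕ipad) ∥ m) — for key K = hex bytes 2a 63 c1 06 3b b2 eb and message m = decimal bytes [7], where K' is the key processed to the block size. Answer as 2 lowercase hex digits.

Key hex bytes 2a 63 c1 06 3b b2 eb is exactly B = 7 bytes: K' = 2a 63 c1 06 3b b2 eb.
K' ⊕ ipad = 1c 55 f7 30 0d 84 dd.
Inner input = 1c 55 f7 30 0d 84 dd ∥ 07.
Inner hash: XOR 1c⊕55⊕f7⊕30⊕0d⊕84⊕dd⊕07 = dd.

dd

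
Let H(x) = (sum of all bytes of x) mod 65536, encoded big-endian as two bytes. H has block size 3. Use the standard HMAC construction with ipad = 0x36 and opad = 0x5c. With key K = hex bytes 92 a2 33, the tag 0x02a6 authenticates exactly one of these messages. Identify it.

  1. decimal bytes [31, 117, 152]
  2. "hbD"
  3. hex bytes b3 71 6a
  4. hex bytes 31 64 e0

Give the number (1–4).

1

Key hex bytes 92 a2 33 is exactly B = 3 bytes: K' = 92 a2 33.
K' ⊕ ipad = a4 94 05; K' ⊕ opad = ce fe 6f.
m1: inner = H(a4 94 05 1f 75 98) = 02 69; tag = H(ce fe 6f 02 69) = 02a6 ← matches
m2: inner = H(a4 94 05 68 62 44) = 02 4b; tag = H(ce fe 6f 02 4b) = 0288
m3: inner = H(a4 94 05 b3 71 6a) = 02 cb; tag = H(ce fe 6f 02 cb) = 0308
m4: inner = H(a4 94 05 31 64 e0) = 02 b2; tag = H(ce fe 6f 02 b2) = 02ef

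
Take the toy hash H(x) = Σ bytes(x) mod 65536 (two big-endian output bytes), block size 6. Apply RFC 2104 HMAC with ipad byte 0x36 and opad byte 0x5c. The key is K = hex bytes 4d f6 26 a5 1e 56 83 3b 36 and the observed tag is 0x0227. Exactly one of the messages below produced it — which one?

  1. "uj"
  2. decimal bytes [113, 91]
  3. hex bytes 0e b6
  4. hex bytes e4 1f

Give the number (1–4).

1

Key hex bytes 4d f6 26 a5 1e 56 83 3b 36 is 9 bytes > B = 6, so hash it first: H(key) = 03 76, then zero-pad to 6 bytes: K' = 03 76 00 00 00 00.
K' ⊕ ipad = 35 40 36 36 36 36; K' ⊕ opad = 5f 2a 5c 5c 5c 5c.
m1: inner = H(35 40 36 36 36 36 75 6a) = 02 2c; tag = H(5f 2a 5c 5c 5c 5c 02 2c) = 0227 ← matches
m2: inner = H(35 40 36 36 36 36 71 5b) = 02 19; tag = H(5f 2a 5c 5c 5c 5c 02 19) = 0214
m3: inner = H(35 40 36 36 36 36 0e b6) = 02 11; tag = H(5f 2a 5c 5c 5c 5c 02 11) = 020c
m4: inner = H(35 40 36 36 36 36 e4 1f) = 02 50; tag = H(5f 2a 5c 5c 5c 5c 02 50) = 024b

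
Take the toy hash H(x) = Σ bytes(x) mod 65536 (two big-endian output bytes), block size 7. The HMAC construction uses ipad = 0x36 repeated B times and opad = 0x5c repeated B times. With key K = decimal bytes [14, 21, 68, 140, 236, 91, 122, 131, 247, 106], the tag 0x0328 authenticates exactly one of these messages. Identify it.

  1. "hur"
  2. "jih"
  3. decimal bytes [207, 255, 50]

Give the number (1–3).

Key decimal bytes [14, 21, 68, 140, 236, 91, 122, 131, 247, 106] = 0e 15 44 8c ec 5b 7a 83 f7 6a is 10 bytes > B = 7, so hash it first: H(key) = 04 98, then zero-pad to 7 bytes: K' = 04 98 00 00 00 00 00.
K' ⊕ ipad = 32 ae 36 36 36 36 36; K' ⊕ opad = 58 c4 5c 5c 5c 5c 5c.
m1: inner = H(32 ae 36 36 36 36 36 68 75 72) = 03 3d; tag = H(58 c4 5c 5c 5c 5c 5c 03 3d) = 0328 ← matches
m2: inner = H(32 ae 36 36 36 36 36 6a 69 68) = 03 29; tag = H(58 c4 5c 5c 5c 5c 5c 03 29) = 0314
m3: inner = H(32 ae 36 36 36 36 36 cf ff 32) = 03 ee; tag = H(58 c4 5c 5c 5c 5c 5c 03 ee) = 03d9

1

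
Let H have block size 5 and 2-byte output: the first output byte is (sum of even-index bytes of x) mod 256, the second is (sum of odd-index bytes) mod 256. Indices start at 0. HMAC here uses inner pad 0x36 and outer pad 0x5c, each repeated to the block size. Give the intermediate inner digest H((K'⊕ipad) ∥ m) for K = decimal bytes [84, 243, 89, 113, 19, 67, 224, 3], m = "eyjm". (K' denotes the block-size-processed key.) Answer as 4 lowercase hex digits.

e8a1

Key decimal bytes [84, 243, 89, 113, 19, 67, 224, 3] = 54 f3 59 71 13 43 e0 03 is 8 bytes > B = 5, so hash it first: H(key) = a0 aa, then zero-pad to 5 bytes: K' = a0 aa 00 00 00.
K' ⊕ ipad = 96 9c 36 36 36.
Inner input = 96 9c 36 36 36 ∥ 65 79 6a 6d.
Inner hash: even-index sum = 488 mod 256 = 232; odd-index sum = 417 mod 256 = 161 → e8 a1.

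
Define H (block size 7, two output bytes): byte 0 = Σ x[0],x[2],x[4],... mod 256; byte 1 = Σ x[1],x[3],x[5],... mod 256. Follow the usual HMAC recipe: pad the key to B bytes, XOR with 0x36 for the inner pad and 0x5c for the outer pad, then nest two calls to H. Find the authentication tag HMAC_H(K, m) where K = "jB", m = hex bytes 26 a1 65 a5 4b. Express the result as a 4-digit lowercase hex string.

Key "jB" = 6a 42 is 2 bytes ≤ B = 7; zero-pad to 7 bytes: K' = 6a 42 00 00 00 00 00.
K' ⊕ ipad = 5c 74 36 36 36 36 36.  K' ⊕ opad = 36 1e 5c 5c 5c 5c 5c.
Inner input = (K'⊕ipad) ∥ m = 5c 74 36 36 36 36 36 ∥ 26 a1 65 a5 4b.
Inner hash: even-index sum = 580 mod 256 = 68; odd-index sum = 438 mod 256 = 182 → 44 b6.
Outer input = (K'⊕opad) ∥ inner = 36 1e 5c 5c 5c 5c 5c ∥ 44 b6.
Outer hash (tag): even-index sum = 512 mod 256 = 0; odd-index sum = 282 mod 256 = 26 → 00 1a.

001a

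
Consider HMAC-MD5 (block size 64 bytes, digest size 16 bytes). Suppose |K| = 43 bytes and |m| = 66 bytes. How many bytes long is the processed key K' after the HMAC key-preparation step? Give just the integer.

64

Key is 43 ≤ 64 bytes, zero-padded: |K'| = 64.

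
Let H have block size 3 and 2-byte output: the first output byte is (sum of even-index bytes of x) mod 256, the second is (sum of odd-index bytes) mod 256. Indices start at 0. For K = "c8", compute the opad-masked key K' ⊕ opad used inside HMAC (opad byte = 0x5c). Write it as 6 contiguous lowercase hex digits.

3f645c

Key "c8" = 63 38 is 2 bytes ≤ B = 3; zero-pad to 3 bytes: K' = 63 38 00.
XOR each byte with 0x5c: 63⊕5c=3f, 38⊕5c=64, 00⊕5c=5c.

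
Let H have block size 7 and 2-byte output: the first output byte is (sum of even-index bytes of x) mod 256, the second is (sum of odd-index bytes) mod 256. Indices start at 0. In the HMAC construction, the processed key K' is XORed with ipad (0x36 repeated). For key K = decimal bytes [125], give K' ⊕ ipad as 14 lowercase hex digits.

4b363636363636

Key decimal bytes [125] = 7d is 1 byte ≤ B = 7; zero-pad to 7 bytes: K' = 7d 00 00 00 00 00 00.
XOR each byte with 0x36: 7d⊕36=4b, 00⊕36=36, 00⊕36=36, 00⊕36=36, 00⊕36=36, 00⊕36=36, 00⊕36=36.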